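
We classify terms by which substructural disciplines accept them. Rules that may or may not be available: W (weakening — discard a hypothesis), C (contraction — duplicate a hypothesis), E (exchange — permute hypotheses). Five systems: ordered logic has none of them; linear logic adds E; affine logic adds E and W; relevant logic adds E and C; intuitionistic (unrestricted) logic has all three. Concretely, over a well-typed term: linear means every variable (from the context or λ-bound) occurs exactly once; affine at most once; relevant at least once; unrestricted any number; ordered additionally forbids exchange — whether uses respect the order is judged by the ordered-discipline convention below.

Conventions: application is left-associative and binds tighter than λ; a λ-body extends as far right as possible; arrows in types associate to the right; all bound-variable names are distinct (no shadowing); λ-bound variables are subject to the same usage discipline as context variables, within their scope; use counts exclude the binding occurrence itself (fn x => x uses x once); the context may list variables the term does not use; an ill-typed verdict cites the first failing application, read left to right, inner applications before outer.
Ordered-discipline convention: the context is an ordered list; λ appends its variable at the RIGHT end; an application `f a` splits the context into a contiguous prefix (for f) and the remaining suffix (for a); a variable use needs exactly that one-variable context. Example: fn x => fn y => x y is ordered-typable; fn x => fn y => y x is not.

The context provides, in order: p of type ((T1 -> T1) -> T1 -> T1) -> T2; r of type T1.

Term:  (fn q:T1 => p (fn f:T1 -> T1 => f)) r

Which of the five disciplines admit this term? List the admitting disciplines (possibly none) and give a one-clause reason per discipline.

admitting disciplines: affine, unrestricted
use counts: p: 1×; r: 1×; q (bound): 0×; f (bound): 1×
use order (left to right): p, f, r
typing: ✓ — T2
ordered: ✗ — needs weakening: q unused
linear: ✗ — needs weakening: q unused
affine: ✓ — no duplicate uses among p, r, q, f
relevant: ✗ — needs weakening: q unused
unrestricted: ✓ — type-checks (T2) and nothing is barred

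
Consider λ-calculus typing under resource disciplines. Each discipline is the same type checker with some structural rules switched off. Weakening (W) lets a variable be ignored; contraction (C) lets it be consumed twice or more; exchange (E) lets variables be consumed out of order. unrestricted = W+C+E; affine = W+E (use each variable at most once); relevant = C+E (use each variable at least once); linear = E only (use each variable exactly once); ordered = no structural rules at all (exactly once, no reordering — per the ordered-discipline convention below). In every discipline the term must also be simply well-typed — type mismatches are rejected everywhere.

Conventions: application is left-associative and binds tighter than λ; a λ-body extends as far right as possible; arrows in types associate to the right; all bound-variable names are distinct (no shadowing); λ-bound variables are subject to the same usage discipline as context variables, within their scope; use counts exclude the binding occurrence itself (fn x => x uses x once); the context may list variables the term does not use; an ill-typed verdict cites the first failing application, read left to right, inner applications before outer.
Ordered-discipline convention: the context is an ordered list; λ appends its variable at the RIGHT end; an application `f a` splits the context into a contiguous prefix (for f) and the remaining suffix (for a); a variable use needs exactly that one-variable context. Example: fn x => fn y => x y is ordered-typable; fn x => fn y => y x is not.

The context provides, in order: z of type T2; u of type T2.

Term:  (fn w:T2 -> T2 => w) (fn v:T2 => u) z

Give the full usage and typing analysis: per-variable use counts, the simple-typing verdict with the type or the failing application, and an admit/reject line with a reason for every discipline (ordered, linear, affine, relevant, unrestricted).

use counts: z=1, u=1, w (bound)=1, v (bound)=0
uses in reading order: w, u, z
typing: well-typed at T2
ordered: ✗ — needs weakening: v unused
linear: ✗ — needs weakening: v unused
affine: ✓ — at most one use each (z, u, w, v)
relevant: ✗ — needs weakening: v unused
unrestricted: ✓ — simply typable at T2; W, C, E all held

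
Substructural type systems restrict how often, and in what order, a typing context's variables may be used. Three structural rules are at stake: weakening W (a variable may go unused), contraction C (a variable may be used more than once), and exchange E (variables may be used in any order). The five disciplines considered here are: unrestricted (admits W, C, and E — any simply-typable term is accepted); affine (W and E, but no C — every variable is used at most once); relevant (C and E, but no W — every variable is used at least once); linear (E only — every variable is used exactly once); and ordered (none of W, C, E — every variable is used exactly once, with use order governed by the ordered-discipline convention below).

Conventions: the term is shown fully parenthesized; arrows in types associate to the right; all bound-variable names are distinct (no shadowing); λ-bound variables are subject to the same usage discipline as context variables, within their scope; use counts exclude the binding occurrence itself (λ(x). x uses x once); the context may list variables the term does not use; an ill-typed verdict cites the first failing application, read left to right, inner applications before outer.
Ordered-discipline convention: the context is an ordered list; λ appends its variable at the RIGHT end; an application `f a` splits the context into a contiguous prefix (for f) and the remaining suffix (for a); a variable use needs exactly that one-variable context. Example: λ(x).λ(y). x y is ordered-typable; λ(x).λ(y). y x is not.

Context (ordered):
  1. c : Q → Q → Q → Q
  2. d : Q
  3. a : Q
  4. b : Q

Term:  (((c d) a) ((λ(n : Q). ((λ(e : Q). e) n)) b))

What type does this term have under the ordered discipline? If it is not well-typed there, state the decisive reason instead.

term : Q
use counts: c ×1; d ×1; a ×1; b ×1; n [bound] ×1; e [bound] ×1
uses in reading order: c, d, a, e, n, b
typing: ✓ — Q
across the five disciplines: ordered ✓; linear ✓; affine ✓; relevant ✓; unrestricted ✓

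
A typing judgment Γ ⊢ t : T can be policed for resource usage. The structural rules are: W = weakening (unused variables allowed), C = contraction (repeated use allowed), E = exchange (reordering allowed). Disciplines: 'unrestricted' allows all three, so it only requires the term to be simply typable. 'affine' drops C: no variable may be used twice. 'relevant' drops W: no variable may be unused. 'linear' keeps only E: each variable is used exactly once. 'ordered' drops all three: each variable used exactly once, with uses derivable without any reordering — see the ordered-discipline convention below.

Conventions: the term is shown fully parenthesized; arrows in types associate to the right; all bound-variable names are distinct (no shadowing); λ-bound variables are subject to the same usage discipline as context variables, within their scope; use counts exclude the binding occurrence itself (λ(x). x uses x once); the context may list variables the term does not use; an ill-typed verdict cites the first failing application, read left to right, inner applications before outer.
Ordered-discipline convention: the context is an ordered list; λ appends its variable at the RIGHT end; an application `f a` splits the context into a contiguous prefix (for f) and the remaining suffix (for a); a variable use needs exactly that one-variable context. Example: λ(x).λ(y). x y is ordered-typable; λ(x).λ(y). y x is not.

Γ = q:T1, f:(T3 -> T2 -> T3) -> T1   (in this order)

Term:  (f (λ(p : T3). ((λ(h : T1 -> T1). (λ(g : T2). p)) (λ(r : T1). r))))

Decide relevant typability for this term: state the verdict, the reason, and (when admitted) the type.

no — q, h, g left unused
usage: q=0, f=1, p (bound)=1, h (bound)=0, g (bound)=0, r (bound)=1
use order (left to right): f, p, r
typing: well-typed at T1
summary: ordered ✗; linear ✗; affine ✓; relevant ✗; unrestricted ✓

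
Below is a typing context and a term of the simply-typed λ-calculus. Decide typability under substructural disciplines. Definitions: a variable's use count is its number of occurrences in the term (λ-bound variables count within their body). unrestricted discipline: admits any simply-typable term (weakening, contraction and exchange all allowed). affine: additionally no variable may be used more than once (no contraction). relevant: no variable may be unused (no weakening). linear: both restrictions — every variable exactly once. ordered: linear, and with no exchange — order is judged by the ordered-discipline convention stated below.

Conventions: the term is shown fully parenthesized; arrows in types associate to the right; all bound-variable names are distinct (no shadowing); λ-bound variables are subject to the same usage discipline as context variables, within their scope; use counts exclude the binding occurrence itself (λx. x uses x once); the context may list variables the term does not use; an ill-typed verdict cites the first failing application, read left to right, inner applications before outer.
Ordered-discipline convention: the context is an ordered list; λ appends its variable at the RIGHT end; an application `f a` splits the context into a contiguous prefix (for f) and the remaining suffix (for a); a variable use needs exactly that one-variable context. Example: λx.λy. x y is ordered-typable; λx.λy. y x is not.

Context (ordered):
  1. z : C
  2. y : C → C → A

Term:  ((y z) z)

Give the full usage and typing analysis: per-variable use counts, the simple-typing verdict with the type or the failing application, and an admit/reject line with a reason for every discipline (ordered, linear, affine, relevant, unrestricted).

variable uses: z: 2, y: 1
use order (left to right): y, z, z
typing: the term checks, with type A
ordered: ✗ — z ×2 used more than once (contraction)
linear: ✗ — z ×2 used more than once (contraction)
affine: ✗ — z ×2 used more than once (contraction)
relevant: ✓ — every one of z, y appears
unrestricted: ✓ — typability at A is all that's needed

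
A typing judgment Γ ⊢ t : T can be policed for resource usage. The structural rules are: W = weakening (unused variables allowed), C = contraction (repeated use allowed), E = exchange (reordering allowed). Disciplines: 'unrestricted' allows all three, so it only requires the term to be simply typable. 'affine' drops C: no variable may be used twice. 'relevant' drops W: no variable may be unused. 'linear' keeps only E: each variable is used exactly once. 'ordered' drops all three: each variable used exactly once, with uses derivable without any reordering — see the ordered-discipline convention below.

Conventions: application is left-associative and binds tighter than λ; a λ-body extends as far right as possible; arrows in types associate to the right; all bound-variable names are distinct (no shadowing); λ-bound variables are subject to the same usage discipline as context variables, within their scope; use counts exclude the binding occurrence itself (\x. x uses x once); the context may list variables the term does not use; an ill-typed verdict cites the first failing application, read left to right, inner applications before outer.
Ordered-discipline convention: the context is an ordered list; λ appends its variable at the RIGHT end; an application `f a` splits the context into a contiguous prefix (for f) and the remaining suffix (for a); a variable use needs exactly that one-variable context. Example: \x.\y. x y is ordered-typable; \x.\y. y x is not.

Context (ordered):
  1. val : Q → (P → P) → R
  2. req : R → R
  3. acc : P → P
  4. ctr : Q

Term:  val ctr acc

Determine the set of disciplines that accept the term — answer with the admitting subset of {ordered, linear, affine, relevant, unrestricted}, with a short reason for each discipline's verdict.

accepted by: affine, unrestricted
variable uses: val: 1×, req: 0×, acc: 1×, ctr: 1×
order of uses: val, ctr, acc
typing: ✓ — R
ordered ✗ (unused: req — weakening required)
linear ✗ (unused: req — weakening required)
affine ✓ (none of val, req, acc, ctr used more than once)
relevant ✗ (unused: req — weakening required)
unrestricted ✓ (well-typed at R; no restrictions here)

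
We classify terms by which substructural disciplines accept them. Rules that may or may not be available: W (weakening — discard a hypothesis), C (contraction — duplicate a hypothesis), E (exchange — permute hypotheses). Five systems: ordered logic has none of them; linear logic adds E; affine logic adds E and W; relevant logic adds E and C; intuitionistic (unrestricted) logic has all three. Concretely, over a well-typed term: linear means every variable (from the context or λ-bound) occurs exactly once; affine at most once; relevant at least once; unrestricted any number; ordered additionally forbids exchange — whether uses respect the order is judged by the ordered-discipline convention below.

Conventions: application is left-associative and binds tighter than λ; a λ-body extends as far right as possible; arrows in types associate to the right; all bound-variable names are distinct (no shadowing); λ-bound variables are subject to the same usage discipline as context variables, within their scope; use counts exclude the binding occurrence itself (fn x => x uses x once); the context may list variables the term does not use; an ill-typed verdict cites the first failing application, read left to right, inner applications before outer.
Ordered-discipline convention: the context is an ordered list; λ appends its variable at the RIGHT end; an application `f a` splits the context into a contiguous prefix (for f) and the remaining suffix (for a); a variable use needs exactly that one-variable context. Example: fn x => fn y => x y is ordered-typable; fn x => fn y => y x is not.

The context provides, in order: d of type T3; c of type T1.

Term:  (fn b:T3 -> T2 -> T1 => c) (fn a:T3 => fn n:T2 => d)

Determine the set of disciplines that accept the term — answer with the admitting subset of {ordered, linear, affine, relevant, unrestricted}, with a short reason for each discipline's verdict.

accepted by: none
use counts: d: 1, c: 1, b (λ-bound): 0, a (λ-bound): 0, n (λ-bound): 0
use order (left to right): c, d
typing: ill-typed: an application expects T3 -> T2 -> T1 but receives T3 -> T2 -> T3
ordered: ✗, a type mismatch blocks all five
linear: ✗, the type mismatch rejects it
affine: ✗, not simply typable
relevant: ✗, fails simple typing
unrestricted: ✗, a type mismatch blocks all five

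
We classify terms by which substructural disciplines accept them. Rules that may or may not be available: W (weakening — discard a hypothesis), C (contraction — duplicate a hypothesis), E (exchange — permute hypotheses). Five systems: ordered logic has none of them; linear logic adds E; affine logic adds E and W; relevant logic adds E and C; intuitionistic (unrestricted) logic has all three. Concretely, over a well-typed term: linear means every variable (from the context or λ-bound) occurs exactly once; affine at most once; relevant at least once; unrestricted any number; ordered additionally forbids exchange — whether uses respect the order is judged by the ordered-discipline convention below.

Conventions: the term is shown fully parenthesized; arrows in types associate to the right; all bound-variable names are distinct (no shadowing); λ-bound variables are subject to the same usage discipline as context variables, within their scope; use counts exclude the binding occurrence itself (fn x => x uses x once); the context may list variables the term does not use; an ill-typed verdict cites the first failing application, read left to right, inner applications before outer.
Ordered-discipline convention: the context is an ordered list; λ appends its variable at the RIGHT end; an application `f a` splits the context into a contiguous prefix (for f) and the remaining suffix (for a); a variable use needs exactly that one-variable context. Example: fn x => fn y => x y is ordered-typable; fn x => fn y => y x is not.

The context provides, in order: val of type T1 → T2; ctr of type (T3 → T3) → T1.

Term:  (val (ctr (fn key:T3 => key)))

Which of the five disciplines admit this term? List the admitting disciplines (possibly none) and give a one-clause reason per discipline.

admitted by: ordered, linear, affine, relevant, unrestricted
counts: val: 1, ctr: 1, key (λ-bound): 1
left-to-right use order: val, ctr, key
typing: well-typed — term : T2
ordered: ✓ — val, ctr, key: once each, no exchange needed
linear: ✓ — exactly-once usage across val, ctr, key
affine: ✓ — no duplicate uses among val, ctr, key
relevant: ✓ — val, ctr, key: all used, weakening unneeded
unrestricted: ✓ — simply typable at T2; W, C, E all held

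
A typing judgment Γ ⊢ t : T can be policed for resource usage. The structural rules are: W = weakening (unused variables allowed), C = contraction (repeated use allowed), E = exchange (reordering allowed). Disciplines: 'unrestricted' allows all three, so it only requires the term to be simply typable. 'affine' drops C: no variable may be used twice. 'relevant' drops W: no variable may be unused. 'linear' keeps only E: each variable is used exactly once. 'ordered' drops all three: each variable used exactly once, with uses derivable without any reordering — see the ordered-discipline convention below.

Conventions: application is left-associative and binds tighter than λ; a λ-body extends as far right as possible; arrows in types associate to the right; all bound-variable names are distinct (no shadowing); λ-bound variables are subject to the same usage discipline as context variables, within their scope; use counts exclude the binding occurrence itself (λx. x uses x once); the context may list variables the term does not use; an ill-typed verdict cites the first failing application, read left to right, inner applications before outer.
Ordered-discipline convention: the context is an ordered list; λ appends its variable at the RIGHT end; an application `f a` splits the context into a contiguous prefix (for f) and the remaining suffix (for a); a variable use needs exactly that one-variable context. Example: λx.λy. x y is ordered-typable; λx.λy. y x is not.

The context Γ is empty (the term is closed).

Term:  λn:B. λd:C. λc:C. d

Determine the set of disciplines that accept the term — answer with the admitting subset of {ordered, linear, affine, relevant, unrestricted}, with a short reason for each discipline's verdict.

admitted in: affine, unrestricted
usage: n (λ-bound): 0; d (λ-bound): 1; c (λ-bound): 0
order of uses: d
typing: well-typed at B → C → C → C
ordered: ✗ — needs weakening: n, c unused
linear: ✗ — needs weakening: n, c unused
affine: ✓ — no duplicate uses among n, d, c
relevant: ✗ — needs weakening: n, c unused
unrestricted: ✓ — well-typed at B → C → C → C; no restrictions here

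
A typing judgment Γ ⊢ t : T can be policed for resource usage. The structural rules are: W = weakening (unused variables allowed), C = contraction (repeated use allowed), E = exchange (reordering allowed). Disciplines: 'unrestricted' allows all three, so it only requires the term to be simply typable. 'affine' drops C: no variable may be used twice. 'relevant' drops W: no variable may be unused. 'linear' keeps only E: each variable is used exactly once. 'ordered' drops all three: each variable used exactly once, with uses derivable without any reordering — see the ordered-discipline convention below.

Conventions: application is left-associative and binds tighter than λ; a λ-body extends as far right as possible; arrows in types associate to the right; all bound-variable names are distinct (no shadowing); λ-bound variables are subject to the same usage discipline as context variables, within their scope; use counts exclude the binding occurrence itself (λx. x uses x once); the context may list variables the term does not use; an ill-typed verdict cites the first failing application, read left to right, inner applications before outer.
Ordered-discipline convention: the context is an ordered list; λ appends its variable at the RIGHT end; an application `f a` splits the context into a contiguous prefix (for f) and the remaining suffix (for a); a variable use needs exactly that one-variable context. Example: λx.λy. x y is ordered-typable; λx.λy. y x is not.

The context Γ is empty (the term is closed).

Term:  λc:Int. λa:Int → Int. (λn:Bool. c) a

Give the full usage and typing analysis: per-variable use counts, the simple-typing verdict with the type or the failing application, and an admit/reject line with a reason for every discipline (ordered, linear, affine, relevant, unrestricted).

counts: c (bound)=1; a (bound)=1; n (bound)=0
left-to-right use order: c, a
typing: ill-typed: an argument Int → Int mismatches the expected Bool
ordered ✗ (not simply typable)
linear ✗ (fails simple typing)
affine ✗ (a type mismatch blocks all five)
relevant ✗ (the type mismatch rejects it)
unrestricted ✗ (not simply typable)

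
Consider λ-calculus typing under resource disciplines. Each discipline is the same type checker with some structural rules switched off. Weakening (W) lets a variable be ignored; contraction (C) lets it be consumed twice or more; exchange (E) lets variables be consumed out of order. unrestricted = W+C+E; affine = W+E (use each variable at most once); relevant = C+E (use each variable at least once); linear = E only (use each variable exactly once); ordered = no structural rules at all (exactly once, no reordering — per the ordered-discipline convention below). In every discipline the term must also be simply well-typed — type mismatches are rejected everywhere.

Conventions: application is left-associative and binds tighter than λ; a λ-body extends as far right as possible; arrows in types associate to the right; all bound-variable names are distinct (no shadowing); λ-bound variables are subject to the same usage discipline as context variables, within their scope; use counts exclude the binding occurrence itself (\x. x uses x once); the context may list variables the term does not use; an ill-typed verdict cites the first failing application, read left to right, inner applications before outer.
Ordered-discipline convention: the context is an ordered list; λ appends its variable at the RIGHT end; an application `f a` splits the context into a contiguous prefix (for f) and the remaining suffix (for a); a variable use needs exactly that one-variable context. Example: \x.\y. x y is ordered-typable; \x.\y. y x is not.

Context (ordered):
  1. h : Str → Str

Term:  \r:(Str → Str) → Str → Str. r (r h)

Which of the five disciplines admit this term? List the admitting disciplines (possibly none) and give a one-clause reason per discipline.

admitted in: relevant, unrestricted
usage: h: 1, r (λ-bound): 2
order of uses: r, r, h
typing: well-typed — term : ((Str → Str) → Str → Str) → Str → Str
ordered ✗ (uses contraction: r ×2)
linear ✗ (uses contraction: r ×2)
affine ✗ (uses contraction: r ×2)
relevant ✓ (every one of h, r appears)
unrestricted ✓ (simply typable at ((Str → Str) → Str → Str) → Str → Str; W, C, E all held)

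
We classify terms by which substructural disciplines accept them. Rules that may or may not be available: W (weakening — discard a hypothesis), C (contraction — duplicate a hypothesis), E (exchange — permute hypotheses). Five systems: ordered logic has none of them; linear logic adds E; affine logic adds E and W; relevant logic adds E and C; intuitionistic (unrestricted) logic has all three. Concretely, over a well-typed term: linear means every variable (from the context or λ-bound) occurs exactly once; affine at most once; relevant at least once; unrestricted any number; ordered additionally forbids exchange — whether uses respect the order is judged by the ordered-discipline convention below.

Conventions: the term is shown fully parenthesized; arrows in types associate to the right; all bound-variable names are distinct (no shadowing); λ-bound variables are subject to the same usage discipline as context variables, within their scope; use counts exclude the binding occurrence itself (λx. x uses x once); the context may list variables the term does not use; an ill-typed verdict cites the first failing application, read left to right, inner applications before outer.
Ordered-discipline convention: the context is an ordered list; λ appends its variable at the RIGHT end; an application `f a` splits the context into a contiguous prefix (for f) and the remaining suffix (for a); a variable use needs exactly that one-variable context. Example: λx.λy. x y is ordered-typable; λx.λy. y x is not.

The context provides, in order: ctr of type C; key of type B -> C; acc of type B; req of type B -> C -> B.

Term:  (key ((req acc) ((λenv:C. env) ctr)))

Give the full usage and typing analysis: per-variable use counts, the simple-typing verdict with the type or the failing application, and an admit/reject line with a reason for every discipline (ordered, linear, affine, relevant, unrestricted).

counts: ctr: 1×, key: 1×, acc: 1×, req: 1×, env (bound): 1×
left-to-right use order: key, req, acc, env, ctr
typing: well-typed — term : C
ordered: ✗ — no contiguous prefix/suffix split fits key, req, acc, env, ctr
linear: ✓ — ctr, key, acc, req, env: one use apiece
affine: ✓ — none of ctr, key, acc, req, env used more than once
relevant: ✓ — none of ctr, key, acc, req, env goes unused
unrestricted: ✓ — well-typed at C; no restrictions here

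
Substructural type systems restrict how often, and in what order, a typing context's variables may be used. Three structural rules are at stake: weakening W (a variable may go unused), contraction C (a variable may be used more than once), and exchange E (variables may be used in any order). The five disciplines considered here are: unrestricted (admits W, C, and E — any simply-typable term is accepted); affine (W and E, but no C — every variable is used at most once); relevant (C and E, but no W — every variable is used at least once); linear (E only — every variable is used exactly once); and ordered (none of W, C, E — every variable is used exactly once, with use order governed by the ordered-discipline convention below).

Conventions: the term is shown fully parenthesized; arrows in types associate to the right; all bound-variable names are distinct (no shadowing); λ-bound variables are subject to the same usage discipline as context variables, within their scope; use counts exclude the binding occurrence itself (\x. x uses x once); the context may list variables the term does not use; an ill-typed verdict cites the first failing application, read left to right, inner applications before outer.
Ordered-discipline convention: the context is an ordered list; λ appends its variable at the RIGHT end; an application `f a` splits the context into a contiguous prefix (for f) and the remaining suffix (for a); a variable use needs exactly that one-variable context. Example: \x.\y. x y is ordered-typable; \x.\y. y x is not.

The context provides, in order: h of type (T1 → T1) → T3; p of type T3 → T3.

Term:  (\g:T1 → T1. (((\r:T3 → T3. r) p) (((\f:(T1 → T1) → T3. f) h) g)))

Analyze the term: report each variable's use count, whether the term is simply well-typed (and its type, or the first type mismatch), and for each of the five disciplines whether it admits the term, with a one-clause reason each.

usage: h=1; p=1; g (λ-bound)=1; r (λ-bound)=1; f (λ-bound)=1
uses in reading order: r, p, f, h, g
typing: well-typed at (T1 → T1) → T3
ordered ✗ (no ordered split (uses run r, p, f, h, g))
linear ✓ (exactly-once usage across h, p, g, r, f)
affine ✓ (no duplicate uses among h, p, g, r, f)
relevant ✓ (none of h, p, g, r, f goes unused)
unrestricted ✓ (type-checks ((T1 → T1) → T3) and nothing is barred)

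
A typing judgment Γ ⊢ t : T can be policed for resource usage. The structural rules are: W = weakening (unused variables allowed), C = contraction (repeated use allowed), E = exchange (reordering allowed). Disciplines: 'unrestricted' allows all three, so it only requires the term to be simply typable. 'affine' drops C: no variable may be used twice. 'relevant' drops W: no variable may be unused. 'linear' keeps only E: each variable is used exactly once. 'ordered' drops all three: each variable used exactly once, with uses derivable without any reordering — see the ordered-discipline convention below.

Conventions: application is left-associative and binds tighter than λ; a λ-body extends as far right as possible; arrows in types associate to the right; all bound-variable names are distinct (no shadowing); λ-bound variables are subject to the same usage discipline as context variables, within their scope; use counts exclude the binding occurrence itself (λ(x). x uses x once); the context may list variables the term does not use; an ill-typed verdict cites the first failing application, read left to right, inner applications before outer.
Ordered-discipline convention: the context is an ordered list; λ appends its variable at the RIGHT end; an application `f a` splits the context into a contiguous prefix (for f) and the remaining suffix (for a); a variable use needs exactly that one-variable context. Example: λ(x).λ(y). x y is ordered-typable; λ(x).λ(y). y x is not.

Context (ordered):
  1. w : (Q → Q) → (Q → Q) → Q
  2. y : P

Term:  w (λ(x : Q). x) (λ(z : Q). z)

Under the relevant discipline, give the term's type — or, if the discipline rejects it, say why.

not well-typed under relevant — y never used (weakening)
counts: w: 1×, y: 0×, x [bound]: 1×, z [bound]: 1×
uses in reading order: w, x, z
typing: well-typed — term : Q
all disciplines: ordered ✗ · linear ✗ · affine ✓ · relevant ✗ · unrestricted ✓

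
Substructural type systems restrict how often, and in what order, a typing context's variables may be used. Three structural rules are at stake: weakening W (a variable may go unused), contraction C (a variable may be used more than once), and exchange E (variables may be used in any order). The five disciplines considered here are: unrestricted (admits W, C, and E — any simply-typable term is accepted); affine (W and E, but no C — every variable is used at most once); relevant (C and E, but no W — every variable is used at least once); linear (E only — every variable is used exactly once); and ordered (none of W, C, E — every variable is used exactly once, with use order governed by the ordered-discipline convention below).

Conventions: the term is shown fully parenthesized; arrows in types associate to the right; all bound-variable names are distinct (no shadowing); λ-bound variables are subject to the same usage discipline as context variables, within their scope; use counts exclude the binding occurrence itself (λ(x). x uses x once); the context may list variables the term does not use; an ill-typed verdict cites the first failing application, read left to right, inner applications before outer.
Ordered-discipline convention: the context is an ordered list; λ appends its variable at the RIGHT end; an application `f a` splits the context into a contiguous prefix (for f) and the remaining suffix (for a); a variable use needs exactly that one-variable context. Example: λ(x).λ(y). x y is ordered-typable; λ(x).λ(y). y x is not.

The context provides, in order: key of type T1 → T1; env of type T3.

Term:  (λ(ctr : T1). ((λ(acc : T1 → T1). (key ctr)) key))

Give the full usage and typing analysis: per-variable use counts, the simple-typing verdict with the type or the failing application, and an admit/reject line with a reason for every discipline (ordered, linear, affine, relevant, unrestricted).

usage: key=2, env=0, ctr (bound)=1, acc (bound)=0
uses in reading order: key, ctr, key
typing: ✓ — T1 → T1
ordered: ✗, key ×2 used more than once (contraction); env, acc left unused
linear: ✗, key ×2 used more than once (contraction); env, acc left unused
affine: ✗, key ×2 used more than once (contraction)
relevant: ✗, env, acc left unused
unrestricted: ✓, type-checks (T1 → T1) and nothing is barred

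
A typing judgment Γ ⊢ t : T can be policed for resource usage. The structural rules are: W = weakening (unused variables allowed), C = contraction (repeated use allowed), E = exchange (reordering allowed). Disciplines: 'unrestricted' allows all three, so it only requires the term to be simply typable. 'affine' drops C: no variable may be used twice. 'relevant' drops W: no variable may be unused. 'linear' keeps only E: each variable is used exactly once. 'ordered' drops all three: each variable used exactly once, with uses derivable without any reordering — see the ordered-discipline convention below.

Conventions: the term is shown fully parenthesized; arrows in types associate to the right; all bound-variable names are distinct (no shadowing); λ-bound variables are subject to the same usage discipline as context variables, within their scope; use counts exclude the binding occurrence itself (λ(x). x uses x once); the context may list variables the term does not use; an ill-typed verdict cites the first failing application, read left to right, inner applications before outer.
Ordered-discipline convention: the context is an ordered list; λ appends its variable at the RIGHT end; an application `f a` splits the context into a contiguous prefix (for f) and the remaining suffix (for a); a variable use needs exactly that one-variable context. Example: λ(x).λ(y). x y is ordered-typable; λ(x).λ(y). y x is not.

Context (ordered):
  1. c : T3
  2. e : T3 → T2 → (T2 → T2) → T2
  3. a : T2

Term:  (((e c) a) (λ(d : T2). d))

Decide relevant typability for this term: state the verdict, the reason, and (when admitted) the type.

yes — every one of c, e, a, d appears; term : T2
usage: c ×1; e ×1; a ×1; d [bound] ×1
uses in reading order: e, c, a, d
typing: well-typed — term : T2
per-discipline verdicts: ordered ✗; linear ✓; affine ✓; relevant ✓; unrestricted ✓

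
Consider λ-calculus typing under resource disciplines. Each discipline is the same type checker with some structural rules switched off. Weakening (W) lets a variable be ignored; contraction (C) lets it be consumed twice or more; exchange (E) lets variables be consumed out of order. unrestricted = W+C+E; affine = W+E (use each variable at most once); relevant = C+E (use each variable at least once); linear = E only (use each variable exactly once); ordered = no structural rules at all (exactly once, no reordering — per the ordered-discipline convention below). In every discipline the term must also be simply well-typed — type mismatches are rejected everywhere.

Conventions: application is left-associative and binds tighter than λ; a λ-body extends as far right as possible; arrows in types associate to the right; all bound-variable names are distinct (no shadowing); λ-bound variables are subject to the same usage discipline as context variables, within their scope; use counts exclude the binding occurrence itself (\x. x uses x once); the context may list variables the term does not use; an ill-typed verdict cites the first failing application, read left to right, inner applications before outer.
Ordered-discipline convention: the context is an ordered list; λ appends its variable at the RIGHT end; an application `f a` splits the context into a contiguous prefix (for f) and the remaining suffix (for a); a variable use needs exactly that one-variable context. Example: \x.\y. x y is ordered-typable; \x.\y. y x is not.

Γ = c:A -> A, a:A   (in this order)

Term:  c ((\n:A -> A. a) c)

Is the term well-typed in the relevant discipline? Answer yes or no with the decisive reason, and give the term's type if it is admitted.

no — needs weakening: n unused
variable uses: c: 2×, a: 1×, n (λ-bound): 0×
order of uses: c, a, c
typing: well-typed at A
per-discipline verdicts: ordered ✗ · linear ✗ · affine ✗ · relevant ✗ · unrestricted ✓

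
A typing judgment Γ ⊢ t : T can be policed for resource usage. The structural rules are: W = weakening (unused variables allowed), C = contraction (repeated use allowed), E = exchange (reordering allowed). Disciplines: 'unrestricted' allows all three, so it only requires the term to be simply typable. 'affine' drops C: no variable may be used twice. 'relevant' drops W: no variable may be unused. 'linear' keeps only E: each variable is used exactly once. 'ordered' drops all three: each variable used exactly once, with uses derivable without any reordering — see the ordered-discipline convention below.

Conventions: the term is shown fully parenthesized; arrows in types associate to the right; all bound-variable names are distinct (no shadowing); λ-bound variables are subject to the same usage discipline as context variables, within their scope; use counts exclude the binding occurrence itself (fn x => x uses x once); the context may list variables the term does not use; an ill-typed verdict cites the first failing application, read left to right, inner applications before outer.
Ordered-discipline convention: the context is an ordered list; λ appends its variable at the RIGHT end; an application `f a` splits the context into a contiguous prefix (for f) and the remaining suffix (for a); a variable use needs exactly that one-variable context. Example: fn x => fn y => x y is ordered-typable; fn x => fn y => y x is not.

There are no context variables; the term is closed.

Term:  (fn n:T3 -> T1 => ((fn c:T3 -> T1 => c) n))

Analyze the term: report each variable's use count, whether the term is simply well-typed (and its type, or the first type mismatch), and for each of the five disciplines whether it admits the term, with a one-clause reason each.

use counts: n [bound]: 1×; c [bound]: 1×
left-to-right use order: c, n
typing: well-typed at (T3 -> T1) -> T3 -> T1
ordered ✓ (n, c: once each, no exchange needed)
linear ✓ (n, c: one use apiece)
affine ✓ (n, c: no repeats, contraction unneeded)
relevant ✓ (every one of n, c appears)
unrestricted ✓ (simply typable at (T3 -> T1) -> T3 -> T1; W, C, E all held)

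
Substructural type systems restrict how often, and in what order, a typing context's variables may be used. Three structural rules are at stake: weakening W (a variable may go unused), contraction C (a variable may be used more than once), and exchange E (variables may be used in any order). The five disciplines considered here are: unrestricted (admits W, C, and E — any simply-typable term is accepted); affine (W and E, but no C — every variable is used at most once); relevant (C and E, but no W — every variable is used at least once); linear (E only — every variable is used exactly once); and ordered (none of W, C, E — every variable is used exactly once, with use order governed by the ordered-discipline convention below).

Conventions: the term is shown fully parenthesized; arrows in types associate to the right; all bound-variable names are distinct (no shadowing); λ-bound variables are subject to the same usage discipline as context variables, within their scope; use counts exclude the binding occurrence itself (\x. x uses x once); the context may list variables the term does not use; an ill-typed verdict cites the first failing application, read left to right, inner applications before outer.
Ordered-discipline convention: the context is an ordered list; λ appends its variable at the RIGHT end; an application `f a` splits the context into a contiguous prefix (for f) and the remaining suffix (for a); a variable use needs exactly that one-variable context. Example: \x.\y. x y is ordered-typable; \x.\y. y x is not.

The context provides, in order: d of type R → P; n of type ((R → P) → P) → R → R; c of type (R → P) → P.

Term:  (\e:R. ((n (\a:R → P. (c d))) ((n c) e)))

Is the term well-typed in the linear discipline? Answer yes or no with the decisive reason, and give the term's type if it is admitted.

no — needs contraction — n ×2, c ×2; unused: a — weakening required
usage: d: 1×; n: 2×; c: 2×; e (λ-bound): 1×; a (λ-bound): 0×
uses in reading order: n, c, d, n, c, e
typing: ✓ — R → R
all disciplines: ordered ✗ | linear ✗ | affine ✗ | relevant ✗ | unrestricted ✓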